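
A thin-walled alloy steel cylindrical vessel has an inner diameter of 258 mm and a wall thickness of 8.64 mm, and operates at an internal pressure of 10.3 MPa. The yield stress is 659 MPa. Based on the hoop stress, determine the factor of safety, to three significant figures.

n = 4.29

σ_h = pD/(2t) = 10.3×258/(2×8.64) = 153.8 MPa.
n = 659/153.8 = 4.285.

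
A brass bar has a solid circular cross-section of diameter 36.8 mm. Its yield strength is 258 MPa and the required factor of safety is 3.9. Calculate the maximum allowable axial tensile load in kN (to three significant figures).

σ_allow = 258/3.9 = 66.15 MPa.
A = πd²/4 = π×36.8²/4 = 1064 mm².
F_allow = σ_allow × A = 66.15×1064 = 70360 N.

F_allow = 70.4 kN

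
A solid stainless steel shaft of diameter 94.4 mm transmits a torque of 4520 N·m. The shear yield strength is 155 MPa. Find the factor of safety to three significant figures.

n = 5.66

τ = 16T/(πd³) = 16×4520000/(π×94.4³) = 27.36 MPa.
n = τ_limit/τ = 155/27.36 = 5.664.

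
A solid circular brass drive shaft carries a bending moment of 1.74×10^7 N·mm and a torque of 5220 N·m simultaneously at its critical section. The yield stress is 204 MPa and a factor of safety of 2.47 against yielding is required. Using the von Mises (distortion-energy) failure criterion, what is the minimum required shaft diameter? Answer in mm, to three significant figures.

d = 130 mm

σ_allow = σ_y/n = 204/2.47 = 82.59 MPa.
For a solid shaft σ_b = 32M/(πd³) and τ = 16T/(πd³), so the von Mises stress is σ' = (16/πd³)·√(4M²+3T²).
√(4M²+3T²) = √(4×(1.740×10^7)² + 3×(5.220×10^6)²) = 3.596×10^7 N·mm.
d³ = 16×3.596×10^7/(π×82.59) = 2.217×10^6 mm³.
d = 130.4 mm.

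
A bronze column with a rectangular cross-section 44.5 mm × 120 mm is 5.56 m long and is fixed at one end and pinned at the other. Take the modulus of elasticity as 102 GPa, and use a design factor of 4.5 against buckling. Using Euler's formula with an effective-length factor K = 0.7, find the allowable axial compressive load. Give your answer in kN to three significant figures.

Buckling occurs about the weak axis: I_min = h·b³/12 = 120×44.5³/12 = 881200 mm⁴ (b = 44.5 mm is the smaller dimension).
Effective length L_e = KL = 0.7×5.56 m = 3892 mm.
Euler critical load P_cr = π²EI/L_e² = π²×102000×881200/3892² = 58560 N.
P_allow = P_cr/n = 58560/4.5 = 13010 N.

P_allow = 13.0 kN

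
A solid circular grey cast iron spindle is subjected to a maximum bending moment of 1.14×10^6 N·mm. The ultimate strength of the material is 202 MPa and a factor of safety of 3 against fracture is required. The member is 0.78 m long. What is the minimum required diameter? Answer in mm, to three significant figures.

σ_allow = 202/3 = 67.33 MPa.
For a solid circular section σ = 32M/(πd³), so d³ = 32M/(π σ_allow) = 32×1140000/(π×67.33) = 172500 mm³.
d = 55.66 mm.

d = 55.7 mm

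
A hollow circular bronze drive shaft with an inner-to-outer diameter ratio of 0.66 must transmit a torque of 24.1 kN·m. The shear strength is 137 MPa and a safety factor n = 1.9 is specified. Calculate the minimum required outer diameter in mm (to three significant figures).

τ_allow = 137/1.9 = 72.11 MPa.
For a hollow shaft τ = 16T/[πd_o³(1−k⁴)] with k = 0.66, so 1−k⁴ = 0.8103.
d_o³ = 16T/[π τ_allow (1−k⁴)] = 16×2.4100×10^7/(π×72.11×0.8103) = 2.101×10^6 mm³.
d_o = 128.1 mm.

d_o = 128 mm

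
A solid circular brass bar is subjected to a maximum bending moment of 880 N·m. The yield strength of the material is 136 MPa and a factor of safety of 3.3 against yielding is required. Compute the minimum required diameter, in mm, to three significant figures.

d = 60.1 mm

σ_allow = 136/3.3 = 41.21 MPa.
For a solid circular section σ = 32M/(πd³), so d³ = 32M/(π σ_allow) = 32×880000/(π×41.21) = 217500 mm³.
d = 60.14 mm.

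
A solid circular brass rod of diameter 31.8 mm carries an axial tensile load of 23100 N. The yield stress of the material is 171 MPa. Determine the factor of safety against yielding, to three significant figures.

A = πd²/4 = 794.2 mm².
σ = F/A = 23100/794.2 = 29.08 MPa.
n = 171/29.08 = 5.879.

n = 5.88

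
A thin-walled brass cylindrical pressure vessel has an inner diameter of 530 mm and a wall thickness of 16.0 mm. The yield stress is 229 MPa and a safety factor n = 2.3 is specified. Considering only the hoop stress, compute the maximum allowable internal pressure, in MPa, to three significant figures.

σ_allow = 229/2.3 = 99.57 MPa.
σ_h = pD/(2t) → p_allow = 2σ_allow t/D = 2×99.57×16.0/530 = 6.011 MPa.

p_allow = 6.01 MPa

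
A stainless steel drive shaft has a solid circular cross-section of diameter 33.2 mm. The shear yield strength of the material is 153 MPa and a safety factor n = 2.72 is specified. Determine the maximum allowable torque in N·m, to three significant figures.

T_allow = 404 N·m

τ_allow = 153/2.72 = 56.25 MPa.
For a solid shaft T_allow = τ_allow·πd³/16; πd³/16 = π×33.2³/16 = 7185 mm³.
T_allow = 56.25×7185 = 404200 N·mm = 404.2 N·m.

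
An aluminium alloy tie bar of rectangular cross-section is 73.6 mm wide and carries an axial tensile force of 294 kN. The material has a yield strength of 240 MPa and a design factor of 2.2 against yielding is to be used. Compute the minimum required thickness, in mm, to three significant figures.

σ_allow = 240/2.2 = 109.1 MPa.
Required area A = F/σ_allow = 294000/109.1 = 2695 mm².
t = A/w = 2695/73.6 = 36.62 mm.

t = 36.6 mm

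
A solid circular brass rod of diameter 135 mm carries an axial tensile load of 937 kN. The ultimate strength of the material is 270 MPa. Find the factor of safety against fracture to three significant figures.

n = 4.12

A = πd²/4 = 14310 mm².
σ = F/A = 937000/14310 = 65.46 MPa.
n = 270/65.46 = 4.125.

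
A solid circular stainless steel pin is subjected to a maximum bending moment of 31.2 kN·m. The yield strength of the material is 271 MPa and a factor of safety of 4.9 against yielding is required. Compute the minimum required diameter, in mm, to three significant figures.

d = 179 mm

σ_allow = 271/4.9 = 55.31 MPa.
For a solid circular section σ = 32M/(πd³), so d³ = 32M/(π σ_allow) = 32×3.1200×10^7/(π×55.31) = 5.746×10^6 mm³.
d = 179.1 mm.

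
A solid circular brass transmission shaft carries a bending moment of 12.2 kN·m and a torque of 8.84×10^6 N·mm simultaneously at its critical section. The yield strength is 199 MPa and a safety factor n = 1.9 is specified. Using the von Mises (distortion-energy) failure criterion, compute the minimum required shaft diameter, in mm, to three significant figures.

σ_allow = σ_y/n = 199/1.9 = 104.7 MPa.
For a solid shaft σ_b = 32M/(πd³) and τ = 16T/(πd³), so the von Mises stress is σ' = (16/πd³)·√(4M²+3T²).
√(4M²+3T²) = √(4×(1.220×10^7)² + 3×(8.840×10^6)²) = 2.881×10^7 N·mm.
d³ = 16×2.881×10^7/(π×104.7) = 1.401×10^6 mm³.
d = 111.9 mm.

d = 112 mm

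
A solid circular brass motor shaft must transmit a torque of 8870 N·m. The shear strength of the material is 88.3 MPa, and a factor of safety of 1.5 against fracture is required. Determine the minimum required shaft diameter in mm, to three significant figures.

Allowable shear stress τ_allow = 88.3/1.5 = 58.87 MPa.
For a solid shaft τ = 16T/(πd³), so d³ = 16T/(π τ_allow) = 16×8870000/(π×58.87) = 767400 mm³.
d = (767400)^(1/3) = 91.55 mm.

d = 91.6 mm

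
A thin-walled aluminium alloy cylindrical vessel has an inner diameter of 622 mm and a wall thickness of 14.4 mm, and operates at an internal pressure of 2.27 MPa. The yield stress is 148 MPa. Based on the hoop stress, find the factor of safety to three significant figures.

n = 3.02

σ_h = pD/(2t) = 2.27×622/(2×14.4) = 49.03 MPa.
n = 148/49.03 = 3.019.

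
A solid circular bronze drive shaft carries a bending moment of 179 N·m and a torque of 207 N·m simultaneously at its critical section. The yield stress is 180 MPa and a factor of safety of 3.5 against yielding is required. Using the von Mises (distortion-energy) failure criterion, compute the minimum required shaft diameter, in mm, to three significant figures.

σ_allow = σ_y/n = 180/3.5 = 51.43 MPa.
For a solid shaft σ_b = 32M/(πd³) and τ = 16T/(πd³), so the von Mises stress is σ' = (16/πd³)·√(4M²+3T²).
√(4M²+3T²) = √(4×(179000)² + 3×(207000)²) = 506700 N·mm.
d³ = 16×506700/(π×51.43) = 50180 mm³.
d = 36.88 mm.

d = 36.9 mm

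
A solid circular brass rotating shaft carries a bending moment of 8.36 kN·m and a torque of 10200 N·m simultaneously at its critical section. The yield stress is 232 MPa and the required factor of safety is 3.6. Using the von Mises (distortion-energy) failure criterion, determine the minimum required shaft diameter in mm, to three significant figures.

d = 124 mm

σ_allow = σ_y/n = 232/3.6 = 64.44 MPa.
For a solid shaft σ_b = 32M/(πd³) and τ = 16T/(πd³), so the von Mises stress is σ' = (16/πd³)·√(4M²+3T²).
√(4M²+3T²) = √(4×(8.360×10^6)² + 3×(1.020×10^7)²) = 2.432×10^7 N·mm.
d³ = 16×2.432×10^7/(π×64.44) = 1.922×10^6 mm³.
d = 124.3 mm.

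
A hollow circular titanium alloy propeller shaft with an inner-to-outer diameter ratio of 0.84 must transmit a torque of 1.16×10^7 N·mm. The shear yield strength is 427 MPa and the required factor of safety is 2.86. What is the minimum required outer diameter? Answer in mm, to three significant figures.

d_o = 92.4 mm

τ_allow = 427/2.86 = 149.3 MPa.
For a hollow shaft τ = 16T/[πd_o³(1−k⁴)] with k = 0.84, so 1−k⁴ = 0.5021.
d_o³ = 16T/[π τ_allow (1−k⁴)] = 16×1.1600×10^7/(π×149.3×0.5021) = 788000 mm³.
d_o = 92.37 mm.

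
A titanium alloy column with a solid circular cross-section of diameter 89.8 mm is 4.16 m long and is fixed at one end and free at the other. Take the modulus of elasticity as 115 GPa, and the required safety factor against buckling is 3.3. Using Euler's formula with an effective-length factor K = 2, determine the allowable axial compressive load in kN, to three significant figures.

P_allow = 15.9 kN

I = πd⁴/64 = π×89.8⁴/64 = 3.192×10^6 mm⁴.
Effective length L_e = KL = 2×4.16 m = 8320 mm.
Euler critical load P_cr = π²EI/L_e² = π²×115000×3.192×10^6/8320² = 52340 N.
P_allow = P_cr/n = 52340/3.3 = 15860 N.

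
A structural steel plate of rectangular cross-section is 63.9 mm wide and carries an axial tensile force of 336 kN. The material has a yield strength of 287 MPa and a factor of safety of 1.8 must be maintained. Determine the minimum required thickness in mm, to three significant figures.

σ_allow = 287/1.8 = 159.4 MPa.
Required area A = F/σ_allow = 336000/159.4 = 2107 mm².
t = A/w = 2107/63.9 = 32.98 mm.

t = 33.0 mm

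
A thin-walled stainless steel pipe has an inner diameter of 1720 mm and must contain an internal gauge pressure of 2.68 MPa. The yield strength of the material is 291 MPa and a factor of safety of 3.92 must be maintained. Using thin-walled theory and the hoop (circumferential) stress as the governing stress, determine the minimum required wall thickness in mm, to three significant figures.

t = 31.0 mm

σ_allow = 291/3.92 = 74.23 MPa.
Hoop stress σ_h = pD/(2t), so t = pD/(2σ_allow) = 2.68×1720/(2×74.23) = 31.05 mm.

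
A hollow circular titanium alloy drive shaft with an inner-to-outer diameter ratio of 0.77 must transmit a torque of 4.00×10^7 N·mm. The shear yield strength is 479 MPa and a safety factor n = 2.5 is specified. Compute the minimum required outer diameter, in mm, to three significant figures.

d_o = 118 mm

τ_allow = 479/2.5 = 191.6 MPa.
For a hollow shaft τ = 16T/[πd_o³(1−k⁴)] with k = 0.77, so 1−k⁴ = 0.6485.
d_o³ = 16T/[π τ_allow (1−k⁴)] = 16×4.0000×10^7/(π×191.6×0.6485) = 1.640×10^6 mm³.
d_o = 117.9 mm.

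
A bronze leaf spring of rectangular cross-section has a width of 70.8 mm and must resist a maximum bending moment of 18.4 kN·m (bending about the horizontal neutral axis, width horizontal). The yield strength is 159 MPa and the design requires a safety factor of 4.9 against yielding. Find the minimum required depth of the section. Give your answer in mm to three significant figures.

σ_allow = 159/4.9 = 32.45 MPa.
For a rectangular section σ = 6M/(bh²), so h² = 6M/(b σ_allow) = 6×1.8400×10^7/(70.8×32.45) = 48050 mm².
h = 219.2 mm.

h = 219 mm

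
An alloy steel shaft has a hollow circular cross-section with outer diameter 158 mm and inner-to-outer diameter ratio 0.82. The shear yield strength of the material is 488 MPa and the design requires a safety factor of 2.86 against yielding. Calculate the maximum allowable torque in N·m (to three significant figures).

T_allow = 72400 N·m

τ_allow = 488/2.86 = 170.6 MPa.
For a hollow shaft T_allow = τ_allow·πd_o³(1−k⁴)/16 with 1−k⁴ = 0.5479, so πd_o³(1−k⁴)/16 = 424300 mm³.
T_allow = 170.6×424300 = 7.240×10^7 N·mm = 72400 N·m.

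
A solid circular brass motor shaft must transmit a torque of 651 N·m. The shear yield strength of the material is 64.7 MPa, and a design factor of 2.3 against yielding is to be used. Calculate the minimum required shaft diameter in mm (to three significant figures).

Allowable shear stress τ_allow = 64.7/2.3 = 28.13 MPa.
For a solid shaft τ = 16T/(πd³), so d³ = 16T/(π τ_allow) = 16×651000/(π×28.13) = 117900 mm³.
d = (117900)^(1/3) = 49.03 mm.

d = 49.0 mm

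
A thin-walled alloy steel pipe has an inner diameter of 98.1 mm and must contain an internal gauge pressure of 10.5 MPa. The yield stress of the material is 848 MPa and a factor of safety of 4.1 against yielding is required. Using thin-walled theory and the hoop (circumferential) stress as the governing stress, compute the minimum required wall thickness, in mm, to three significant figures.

t = 2.49 mm

σ_allow = 848/4.1 = 206.8 MPa.
Hoop stress σ_h = pD/(2t), so t = pD/(2σ_allow) = 10.5×98.1/(2×206.8) = 2.490 mm.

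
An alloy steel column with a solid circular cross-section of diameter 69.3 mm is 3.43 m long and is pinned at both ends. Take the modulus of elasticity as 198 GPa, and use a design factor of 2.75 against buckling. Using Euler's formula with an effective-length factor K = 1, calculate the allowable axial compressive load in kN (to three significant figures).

I = πd⁴/64 = π×69.3⁴/64 = 1.132×10^6 mm⁴.
Effective length L_e = KL = 1×3.43 m = 3430 mm.
Euler critical load P_cr = π²EI/L_e² = π²×198000×1.132×10^6/3430² = 188100 N.
P_allow = P_cr/n = 188100/2.75 = 68380 N.

P_allow = 68.4 kN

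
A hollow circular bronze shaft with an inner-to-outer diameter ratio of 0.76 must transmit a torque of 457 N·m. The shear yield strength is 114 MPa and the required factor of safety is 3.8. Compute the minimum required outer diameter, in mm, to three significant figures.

τ_allow = 114/3.8 = 30.00 MPa.
For a hollow shaft τ = 16T/[πd_o³(1−k⁴)] with k = 0.76, so 1−k⁴ = 0.6664.
d_o³ = 16T/[π τ_allow (1−k⁴)] = 16×457000/(π×30.00×0.6664) = 116400 mm³.
d_o = 48.83 mm.

d_o = 48.8 mm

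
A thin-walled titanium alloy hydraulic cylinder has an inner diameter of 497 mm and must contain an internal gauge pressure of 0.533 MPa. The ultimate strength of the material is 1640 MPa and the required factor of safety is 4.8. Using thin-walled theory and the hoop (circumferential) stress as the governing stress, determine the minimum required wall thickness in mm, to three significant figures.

σ_allow = 1640/4.8 = 341.7 MPa.
Hoop stress σ_h = pD/(2t), so t = pD/(2σ_allow) = 0.533×497/(2×341.7) = 0.3877 mm.

t = 0.388 mm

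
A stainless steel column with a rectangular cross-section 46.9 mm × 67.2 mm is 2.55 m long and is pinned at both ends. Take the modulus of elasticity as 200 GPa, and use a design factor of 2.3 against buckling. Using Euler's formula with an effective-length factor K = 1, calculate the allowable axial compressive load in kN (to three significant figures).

P_allow = 76.2 kN

Buckling occurs about the weak axis: I_min = h·b³/12 = 67.2×46.9³/12 = 577700 mm⁴ (b = 46.9 mm is the smaller dimension).
Effective length L_e = KL = 1×2.55 m = 2550 mm.
Euler critical load P_cr = π²EI/L_e² = π²×200000×577700/2550² = 175400 N.
P_allow = P_cr/n = 175400/2.3 = 76250 N.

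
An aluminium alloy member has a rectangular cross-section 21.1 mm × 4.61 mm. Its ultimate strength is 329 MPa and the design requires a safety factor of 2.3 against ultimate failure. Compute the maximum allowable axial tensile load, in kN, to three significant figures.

F_allow = 13.9 kN

σ_allow = 329/2.3 = 143.0 MPa.
A = 21.1×4.61 = 97.27 mm².
F_allow = σ_allow × A = 143.0×97.27 = 13910 N.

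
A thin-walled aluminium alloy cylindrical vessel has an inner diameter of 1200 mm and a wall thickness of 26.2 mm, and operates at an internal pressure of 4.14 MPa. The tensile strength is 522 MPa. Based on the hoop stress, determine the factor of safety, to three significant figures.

σ_h = pD/(2t) = 4.14×1200/(2×26.2) = 94.81 MPa.
n = 522/94.81 = 5.506.

n = 5.51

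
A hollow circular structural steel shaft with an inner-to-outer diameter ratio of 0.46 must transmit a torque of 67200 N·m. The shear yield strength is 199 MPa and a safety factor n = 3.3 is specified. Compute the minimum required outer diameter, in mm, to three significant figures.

d_o = 181 mm

τ_allow = 199/3.3 = 60.30 MPa.
For a hollow shaft τ = 16T/[πd_o³(1−k⁴)] with k = 0.46, so 1−k⁴ = 0.9552.
d_o³ = 16T/[π τ_allow (1−k⁴)] = 16×6.7200×10^7/(π×60.30×0.9552) = 5.941×10^6 mm³.
d_o = 181.1 mm.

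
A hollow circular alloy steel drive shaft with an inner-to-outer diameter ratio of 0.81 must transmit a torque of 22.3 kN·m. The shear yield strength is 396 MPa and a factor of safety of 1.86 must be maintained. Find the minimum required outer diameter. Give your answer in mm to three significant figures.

τ_allow = 396/1.86 = 212.9 MPa.
For a hollow shaft τ = 16T/[πd_o³(1−k⁴)] with k = 0.81, so 1−k⁴ = 0.5695.
d_o³ = 16T/[π τ_allow (1−k⁴)] = 16×2.2300×10^7/(π×212.9×0.5695) = 936600 mm³.
d_o = 97.84 mm.

d_o = 97.8 mm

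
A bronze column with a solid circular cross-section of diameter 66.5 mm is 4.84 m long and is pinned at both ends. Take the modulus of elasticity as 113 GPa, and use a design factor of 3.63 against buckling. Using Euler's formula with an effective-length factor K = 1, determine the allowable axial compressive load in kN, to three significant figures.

I = πd⁴/64 = π×66.5⁴/64 = 960000 mm⁴.
Effective length L_e = KL = 1×4.84 m = 4840 mm.
Euler critical load P_cr = π²EI/L_e² = π²×113000×960000/4840² = 45700 N.
P_allow = P_cr/n = 45700/3.63 = 12590 N.

P_allow = 12.6 kN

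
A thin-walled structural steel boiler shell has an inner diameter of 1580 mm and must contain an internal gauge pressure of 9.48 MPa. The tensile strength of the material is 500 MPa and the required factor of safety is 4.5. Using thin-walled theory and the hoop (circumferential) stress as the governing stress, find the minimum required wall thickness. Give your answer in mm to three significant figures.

σ_allow = 500/4.5 = 111.1 MPa.
Hoop stress σ_h = pD/(2t), so t = pD/(2σ_allow) = 9.48×1580/(2×111.1) = 67.40 mm.

t = 67.4 mm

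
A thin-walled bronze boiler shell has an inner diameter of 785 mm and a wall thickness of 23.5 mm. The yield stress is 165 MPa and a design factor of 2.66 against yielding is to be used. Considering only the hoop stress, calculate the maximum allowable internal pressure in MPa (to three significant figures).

σ_allow = 165/2.66 = 62.03 MPa.
σ_h = pD/(2t) → p_allow = 2σ_allow t/D = 2×62.03×23.5/785 = 3.714 MPa.

p_allow = 3.71 MPa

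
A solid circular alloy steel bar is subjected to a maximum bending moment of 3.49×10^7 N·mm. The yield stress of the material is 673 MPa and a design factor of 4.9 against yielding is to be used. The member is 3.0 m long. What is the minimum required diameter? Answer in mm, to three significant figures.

d = 137 mm

σ_allow = 673/4.9 = 137.3 MPa.
For a solid circular section σ = 32M/(πd³), so d³ = 32M/(π σ_allow) = 32×3.4900×10^7/(π×137.3) = 2.588×10^6 mm³.
d = 137.3 mm.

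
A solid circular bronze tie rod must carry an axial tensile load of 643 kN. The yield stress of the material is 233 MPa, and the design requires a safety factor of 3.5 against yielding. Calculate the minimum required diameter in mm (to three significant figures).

Allowable stress σ_allow = 233/3.5 = 66.57 MPa.
Required area A = F/σ_allow = 643000/66.57 = 9659 mm².
A = πd²/4 → d = √(4A/π) = 110.9 mm.

d = 111 mm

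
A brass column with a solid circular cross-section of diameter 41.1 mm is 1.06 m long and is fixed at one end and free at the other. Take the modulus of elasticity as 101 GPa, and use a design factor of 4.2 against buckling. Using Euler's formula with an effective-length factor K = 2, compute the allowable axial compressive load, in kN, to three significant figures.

P_allow = 7.40 kN

I = πd⁴/64 = π×41.1⁴/64 = 140100 mm⁴.
Effective length L_e = KL = 2×1.06 m = 2120 mm.
Euler critical load P_cr = π²EI/L_e² = π²×101000×140100/2120² = 31070 N.
P_allow = P_cr/n = 31070/4.2 = 7397 N.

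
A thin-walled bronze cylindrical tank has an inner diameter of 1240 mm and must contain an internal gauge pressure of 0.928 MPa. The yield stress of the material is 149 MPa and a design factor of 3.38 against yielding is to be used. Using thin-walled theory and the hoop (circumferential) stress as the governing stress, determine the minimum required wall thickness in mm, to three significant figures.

t = 13.1 mm

σ_allow = 149/3.38 = 44.08 MPa.
Hoop stress σ_h = pD/(2t), so t = pD/(2σ_allow) = 0.928×1240/(2×44.08) = 13.05 mm.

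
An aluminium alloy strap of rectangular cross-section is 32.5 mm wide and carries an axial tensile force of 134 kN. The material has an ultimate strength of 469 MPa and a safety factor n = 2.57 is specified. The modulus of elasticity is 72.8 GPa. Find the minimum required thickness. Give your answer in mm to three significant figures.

σ_allow = 469/2.57 = 182.5 MPa.
Required area A = F/σ_allow = 134000/182.5 = 734.3 mm².
t = A/w = 734.3/32.5 = 22.59 mm.

t = 22.6 mm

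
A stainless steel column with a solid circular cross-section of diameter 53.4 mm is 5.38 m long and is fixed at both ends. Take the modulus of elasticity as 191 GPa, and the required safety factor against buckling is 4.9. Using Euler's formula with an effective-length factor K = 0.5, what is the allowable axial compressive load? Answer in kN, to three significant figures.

P_allow = 21.2 kN

I = πd⁴/64 = π×53.4⁴/64 = 399100 mm⁴.
Effective length L_e = KL = 0.5×5.38 m = 2690 mm.
Euler critical load P_cr = π²EI/L_e² = π²×191000×399100/2690² = 104000 N.
P_allow = P_cr/n = 104000/4.9 = 21220 N.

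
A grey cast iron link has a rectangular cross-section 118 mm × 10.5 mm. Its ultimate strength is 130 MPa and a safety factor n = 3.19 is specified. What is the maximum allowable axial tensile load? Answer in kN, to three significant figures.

F_allow = 50.5 kN

σ_allow = 130/3.19 = 40.75 MPa.
A = 118×10.5 = 1239 mm².
F_allow = σ_allow × A = 40.75×1239 = 50490 N.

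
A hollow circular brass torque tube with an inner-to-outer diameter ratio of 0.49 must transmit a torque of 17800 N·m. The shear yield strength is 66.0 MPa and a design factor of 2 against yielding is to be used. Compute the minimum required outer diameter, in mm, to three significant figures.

τ_allow = 66.0/2 = 33.00 MPa.
For a hollow shaft τ = 16T/[πd_o³(1−k⁴)] with k = 0.49, so 1−k⁴ = 0.9424.
d_o³ = 16T/[π τ_allow (1−k⁴)] = 16×1.7800×10^7/(π×33.00×0.9424) = 2.915×10^6 mm³.
d_o = 142.9 mm.

d_o = 143 mm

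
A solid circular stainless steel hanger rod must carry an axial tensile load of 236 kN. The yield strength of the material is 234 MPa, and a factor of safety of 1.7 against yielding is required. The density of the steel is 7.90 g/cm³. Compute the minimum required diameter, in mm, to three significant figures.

Allowable stress σ_allow = 234/1.7 = 137.6 MPa.
Required area A = F/σ_allow = 236000/137.6 = 1715 mm².
A = πd²/4 → d = √(4A/π) = 46.72 mm.

d = 46.7 mm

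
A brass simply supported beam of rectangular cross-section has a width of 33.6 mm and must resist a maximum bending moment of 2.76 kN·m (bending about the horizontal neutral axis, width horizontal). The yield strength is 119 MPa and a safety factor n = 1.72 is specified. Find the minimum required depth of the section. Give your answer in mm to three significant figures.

σ_allow = 119/1.72 = 69.19 MPa.
For a rectangular section σ = 6M/(bh²), so h² = 6M/(b σ_allow) = 6×2760000/(33.6×69.19) = 7124 mm².
h = 84.40 mm.

h = 84.4 mm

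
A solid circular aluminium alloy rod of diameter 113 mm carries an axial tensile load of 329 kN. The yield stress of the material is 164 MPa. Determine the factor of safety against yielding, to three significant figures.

n = 5.00

A = πd²/4 = 10030 mm².
σ = F/A = 329000/10030 = 32.81 MPa.
n = 164/32.81 = 4.999.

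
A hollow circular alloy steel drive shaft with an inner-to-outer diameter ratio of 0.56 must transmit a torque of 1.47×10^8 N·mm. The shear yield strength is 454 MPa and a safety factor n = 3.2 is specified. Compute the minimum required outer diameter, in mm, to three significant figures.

d_o = 180 mm

τ_allow = 454/3.2 = 141.9 MPa.
For a hollow shaft τ = 16T/[πd_o³(1−k⁴)] with k = 0.56, so 1−k⁴ = 0.9017.
d_o³ = 16T/[π τ_allow (1−k⁴)] = 16×1.4700×10^8/(π×141.9×0.9017) = 5.852×10^6 mm³.
d_o = 180.2 mm.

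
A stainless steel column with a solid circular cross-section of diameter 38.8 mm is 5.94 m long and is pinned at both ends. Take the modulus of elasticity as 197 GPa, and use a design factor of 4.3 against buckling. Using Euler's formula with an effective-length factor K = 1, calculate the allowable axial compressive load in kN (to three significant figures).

I = πd⁴/64 = π×38.8⁴/64 = 111200 mm⁴.
Effective length L_e = KL = 1×5.94 m = 5940 mm.
Euler critical load P_cr = π²EI/L_e² = π²×197000×111200/5940² = 6130 N.
P_allow = P_cr/n = 6130/4.3 = 1426 N.

P_allow = 1.43 kN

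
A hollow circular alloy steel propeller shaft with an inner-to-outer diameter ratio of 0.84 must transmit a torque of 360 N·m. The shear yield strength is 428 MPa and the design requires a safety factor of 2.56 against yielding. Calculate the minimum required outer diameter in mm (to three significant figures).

τ_allow = 428/2.56 = 167.2 MPa.
For a hollow shaft τ = 16T/[πd_o³(1−k⁴)] with k = 0.84, so 1−k⁴ = 0.5021.
d_o³ = 16T/[π τ_allow (1−k⁴)] = 16×360000/(π×167.2×0.5021) = 21840 mm³.
d_o = 27.95 mm.

d_o = 28.0 mm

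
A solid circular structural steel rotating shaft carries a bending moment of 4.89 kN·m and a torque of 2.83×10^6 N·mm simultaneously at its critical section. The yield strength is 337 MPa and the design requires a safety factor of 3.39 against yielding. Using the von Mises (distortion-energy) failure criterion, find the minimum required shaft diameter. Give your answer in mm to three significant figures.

d = 82.4 mm

σ_allow = σ_y/n = 337/3.39 = 99.41 MPa.
For a solid shaft σ_b = 32M/(πd³) and τ = 16T/(πd³), so the von Mises stress is σ' = (16/πd³)·√(4M²+3T²).
√(4M²+3T²) = √(4×(4.890×10^6)² + 3×(2.830×10^6)²) = 1.094×10^7 N·mm.
d³ = 16×1.094×10^7/(π×99.41) = 560500 mm³.
d = 82.45 mm.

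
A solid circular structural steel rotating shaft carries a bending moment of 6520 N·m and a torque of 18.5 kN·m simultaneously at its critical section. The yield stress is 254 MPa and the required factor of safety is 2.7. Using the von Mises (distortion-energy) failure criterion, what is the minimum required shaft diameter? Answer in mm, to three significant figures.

σ_allow = σ_y/n = 254/2.7 = 94.07 MPa.
For a solid shaft σ_b = 32M/(πd³) and τ = 16T/(πd³), so the von Mises stress is σ' = (16/πd³)·√(4M²+3T²).
√(4M²+3T²) = √(4×(6.520×10^6)² + 3×(1.850×10^7)²) = 3.459×10^7 N·mm.
d³ = 16×3.459×10^7/(π×94.07) = 1.873×10^6 mm³.
d = 123.3 mm.

d = 123 mm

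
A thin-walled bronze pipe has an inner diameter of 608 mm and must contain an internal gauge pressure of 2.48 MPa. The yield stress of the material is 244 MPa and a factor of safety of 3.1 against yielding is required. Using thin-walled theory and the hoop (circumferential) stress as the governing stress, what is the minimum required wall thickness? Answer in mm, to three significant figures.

t = 9.58 mm

σ_allow = 244/3.1 = 78.71 MPa.
Hoop stress σ_h = pD/(2t), so t = pD/(2σ_allow) = 2.48×608/(2×78.71) = 9.578 mm.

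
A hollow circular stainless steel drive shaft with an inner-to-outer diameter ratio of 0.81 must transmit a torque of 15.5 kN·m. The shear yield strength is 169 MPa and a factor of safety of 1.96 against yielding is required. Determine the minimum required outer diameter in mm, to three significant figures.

d_o = 117 mm

τ_allow = 169/1.96 = 86.22 MPa.
For a hollow shaft τ = 16T/[πd_o³(1−k⁴)] with k = 0.81, so 1−k⁴ = 0.5695.
d_o³ = 16T/[π τ_allow (1−k⁴)] = 16×1.5500×10^7/(π×86.22×0.5695) = 1.608×10^6 mm³.
d_o = 117.1 mm.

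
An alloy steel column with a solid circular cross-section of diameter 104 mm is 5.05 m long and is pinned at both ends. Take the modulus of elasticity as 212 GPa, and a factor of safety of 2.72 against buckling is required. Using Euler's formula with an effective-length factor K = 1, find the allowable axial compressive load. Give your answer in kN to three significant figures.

I = πd⁴/64 = π×104⁴/64 = 5.743×10^6 mm⁴.
Effective length L_e = KL = 1×5.05 m = 5050 mm.
Euler critical load P_cr = π²EI/L_e² = π²×212000×5.743×10^6/5050² = 471100 N.
P_allow = P_cr/n = 471100/2.72 = 173200 N.

P_allow = 173 kN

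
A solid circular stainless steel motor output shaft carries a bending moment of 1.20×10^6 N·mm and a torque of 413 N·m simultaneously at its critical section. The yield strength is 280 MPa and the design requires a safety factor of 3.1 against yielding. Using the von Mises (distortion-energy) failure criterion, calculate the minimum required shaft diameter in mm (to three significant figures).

σ_allow = σ_y/n = 280/3.1 = 90.32 MPa.
For a solid shaft σ_b = 32M/(πd³) and τ = 16T/(πd³), so the von Mises stress is σ' = (16/πd³)·√(4M²+3T²).
√(4M²+3T²) = √(4×(1.200×10^6)² + 3×(413000)²) = 2.504×10^6 N·mm.
d³ = 16×2.504×10^6/(π×90.32) = 141200 mm³.
d = 52.07 mm.

d = 52.1 mm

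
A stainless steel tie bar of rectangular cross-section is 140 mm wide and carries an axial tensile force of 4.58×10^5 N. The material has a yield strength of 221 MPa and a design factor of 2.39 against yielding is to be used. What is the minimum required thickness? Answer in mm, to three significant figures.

t = 35.4 mm

σ_allow = 221/2.39 = 92.47 MPa.
Required area A = F/σ_allow = 458000/92.47 = 4953 mm².
t = A/w = 4953/140 = 35.38 mm.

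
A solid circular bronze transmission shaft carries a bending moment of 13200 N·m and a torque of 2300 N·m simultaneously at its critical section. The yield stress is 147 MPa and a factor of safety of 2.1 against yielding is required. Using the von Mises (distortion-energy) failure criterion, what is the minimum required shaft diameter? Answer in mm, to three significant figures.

σ_allow = σ_y/n = 147/2.1 = 70.00 MPa.
For a solid shaft σ_b = 32M/(πd³) and τ = 16T/(πd³), so the von Mises stress is σ' = (16/πd³)·√(4M²+3T²).
√(4M²+3T²) = √(4×(1.320×10^7)² + 3×(2.300×10^6)²) = 2.670×10^7 N·mm.
d³ = 16×2.670×10^7/(π×70.00) = 1.943×10^6 mm³.
d = 124.8 mm.

d = 125 mm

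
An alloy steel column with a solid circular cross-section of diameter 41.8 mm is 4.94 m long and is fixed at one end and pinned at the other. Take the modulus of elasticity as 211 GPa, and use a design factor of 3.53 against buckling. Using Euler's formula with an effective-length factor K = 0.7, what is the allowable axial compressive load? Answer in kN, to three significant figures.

P_allow = 7.39 kN

I = πd⁴/64 = π×41.8⁴/64 = 149900 mm⁴.
Effective length L_e = KL = 0.7×4.94 m = 3458 mm.
Euler critical load P_cr = π²EI/L_e² = π²×211000×149900/3458² = 26100 N.
P_allow = P_cr/n = 26100/3.53 = 7393 N.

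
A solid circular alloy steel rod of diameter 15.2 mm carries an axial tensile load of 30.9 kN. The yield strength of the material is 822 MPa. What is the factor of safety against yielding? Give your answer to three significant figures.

n = 4.83

A = πd²/4 = 181.5 mm².
σ = F/A = 30900/181.5 = 170.3 MPa.
n = 822/170.3 = 4.827.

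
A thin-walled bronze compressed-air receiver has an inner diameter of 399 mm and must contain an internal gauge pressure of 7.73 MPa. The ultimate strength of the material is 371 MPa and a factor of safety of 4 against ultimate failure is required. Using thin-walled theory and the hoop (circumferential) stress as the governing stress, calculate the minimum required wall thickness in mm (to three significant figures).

t = 16.6 mm

σ_allow = 371/4 = 92.75 MPa.
Hoop stress σ_h = pD/(2t), so t = pD/(2σ_allow) = 7.73×399/(2×92.75) = 16.63 mm.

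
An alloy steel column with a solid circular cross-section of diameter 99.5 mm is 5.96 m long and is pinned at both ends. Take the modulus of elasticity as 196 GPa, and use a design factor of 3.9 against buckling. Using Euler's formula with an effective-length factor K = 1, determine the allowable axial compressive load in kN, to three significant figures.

I = πd⁴/64 = π×99.5⁴/64 = 4.811×10^6 mm⁴.
Effective length L_e = KL = 1×5.96 m = 5960 mm.
Euler critical load P_cr = π²EI/L_e² = π²×196000×4.811×10^6/5960² = 262000 N.
P_allow = P_cr/n = 262000/3.9 = 67180 N.

P_allow = 67.2 kN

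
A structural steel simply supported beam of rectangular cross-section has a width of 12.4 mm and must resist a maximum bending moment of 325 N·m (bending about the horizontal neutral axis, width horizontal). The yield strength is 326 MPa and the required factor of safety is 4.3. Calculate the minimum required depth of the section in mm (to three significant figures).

h = 45.5 mm

σ_allow = 326/4.3 = 75.81 MPa.
For a rectangular section σ = 6M/(bh²), so h² = 6M/(b σ_allow) = 6×325000/(12.4×75.81) = 2074 mm².
h = 45.54 mm.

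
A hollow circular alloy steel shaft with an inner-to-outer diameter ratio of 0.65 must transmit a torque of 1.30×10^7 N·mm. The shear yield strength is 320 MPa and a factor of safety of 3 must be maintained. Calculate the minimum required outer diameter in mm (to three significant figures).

d_o = 91.1 mm

τ_allow = 320/3 = 106.7 MPa.
For a hollow shaft τ = 16T/[πd_o³(1−k⁴)] with k = 0.65, so 1−k⁴ = 0.8215.
d_o³ = 16T/[π τ_allow (1−k⁴)] = 16×1.3000×10^7/(π×106.7×0.8215) = 755600 mm³.
d_o = 91.08 mm.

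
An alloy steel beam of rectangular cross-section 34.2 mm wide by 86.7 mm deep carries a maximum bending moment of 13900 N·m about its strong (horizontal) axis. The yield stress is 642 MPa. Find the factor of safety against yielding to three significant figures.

n = 1.98

Section modulus S = bh²/6 = 34.2×86.7²/6 = 42850 mm³.
σ = M/S = 1.3900×10^7/42850 = 324.4 MPa.
n = 642/324.4 = 1.979.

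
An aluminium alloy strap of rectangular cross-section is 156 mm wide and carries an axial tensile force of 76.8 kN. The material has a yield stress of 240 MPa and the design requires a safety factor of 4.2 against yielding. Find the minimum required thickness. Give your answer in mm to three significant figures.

t = 8.62 mm

σ_allow = 240/4.2 = 57.14 MPa.
Required area A = F/σ_allow = 76800/57.14 = 1344 mm².
t = A/w = 1344/156 = 8.615 mm.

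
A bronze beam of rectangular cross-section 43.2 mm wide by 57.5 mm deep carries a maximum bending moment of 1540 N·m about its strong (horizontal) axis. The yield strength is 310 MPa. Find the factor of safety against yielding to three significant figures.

n = 4.79

Section modulus S = bh²/6 = 43.2×57.5²/6 = 23800 mm³.
σ = M/S = 1540000/23800 = 64.69 MPa.
n = 310/64.69 = 4.792.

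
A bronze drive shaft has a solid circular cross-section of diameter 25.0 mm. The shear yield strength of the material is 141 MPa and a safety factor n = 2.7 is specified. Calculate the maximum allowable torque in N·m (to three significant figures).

T_allow = 160 N·m

τ_allow = 141/2.7 = 52.22 MPa.
For a solid shaft T_allow = τ_allow·πd³/16; πd³/16 = π×25.0³/16 = 3068 mm³.
T_allow = 52.22×3068 = 160200 N·mm = 160.2 N·m.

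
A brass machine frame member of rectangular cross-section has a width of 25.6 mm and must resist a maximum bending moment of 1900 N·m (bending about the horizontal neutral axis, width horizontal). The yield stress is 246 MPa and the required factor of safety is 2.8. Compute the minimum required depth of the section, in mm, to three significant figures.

σ_allow = 246/2.8 = 87.86 MPa.
For a rectangular section σ = 6M/(bh²), so h² = 6M/(b σ_allow) = 6×1900000/(25.6×87.86) = 5069 mm².
h = 71.19 mm.

h = 71.2 mm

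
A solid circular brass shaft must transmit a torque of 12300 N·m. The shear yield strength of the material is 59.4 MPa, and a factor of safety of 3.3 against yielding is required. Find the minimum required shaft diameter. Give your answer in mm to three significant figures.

Allowable shear stress τ_allow = 59.4/3.3 = 18.00 MPa.
For a solid shaft τ = 16T/(πd³), so d³ = 16T/(π τ_allow) = 16×1.2300×10^7/(π×18.00) = 3.480×10^6 mm³.
d = (3.480×10^6)^(1/3) = 151.5 mm.

d = 152 mm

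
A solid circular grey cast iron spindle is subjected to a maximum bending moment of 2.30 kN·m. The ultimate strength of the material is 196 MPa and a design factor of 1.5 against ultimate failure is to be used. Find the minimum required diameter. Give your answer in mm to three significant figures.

d = 56.4 mm

σ_allow = 196/1.5 = 130.7 MPa.
For a solid circular section σ = 32M/(πd³), so d³ = 32M/(π σ_allow) = 32×2300000/(π×130.7) = 179300 mm³.
d = 56.39 mm.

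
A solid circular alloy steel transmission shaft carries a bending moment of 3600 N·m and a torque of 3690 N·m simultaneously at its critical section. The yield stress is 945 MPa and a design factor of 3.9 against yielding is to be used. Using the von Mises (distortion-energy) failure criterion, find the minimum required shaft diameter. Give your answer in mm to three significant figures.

σ_allow = σ_y/n = 945/3.9 = 242.3 MPa.
For a solid shaft σ_b = 32M/(πd³) and τ = 16T/(πd³), so the von Mises stress is σ' = (16/πd³)·√(4M²+3T²).
√(4M²+3T²) = √(4×(3.600×10^6)² + 3×(3.690×10^6)²) = 9.627×10^6 N·mm.
d³ = 16×9.627×10^6/(π×242.3) = 202400 mm³.
d = 58.71 mm.

d = 58.7 mm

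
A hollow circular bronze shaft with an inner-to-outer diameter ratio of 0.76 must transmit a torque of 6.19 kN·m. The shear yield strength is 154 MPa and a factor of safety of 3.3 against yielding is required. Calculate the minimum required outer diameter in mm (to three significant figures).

τ_allow = 154/3.3 = 46.67 MPa.
For a hollow shaft τ = 16T/[πd_o³(1−k⁴)] with k = 0.76, so 1−k⁴ = 0.6664.
d_o³ = 16T/[π τ_allow (1−k⁴)] = 16×6190000/(π×46.67×0.6664) = 1.014×10^6 mm³.
d_o = 100.5 mm.

d_o = 100 mm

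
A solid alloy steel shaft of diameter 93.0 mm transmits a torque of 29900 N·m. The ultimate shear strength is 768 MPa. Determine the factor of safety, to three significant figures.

τ = 16T/(πd³) = 16×2.9900×10^7/(π×93.0³) = 189.3 MPa.
n = τ_limit/τ = 768/189.3 = 4.057.

n = 4.06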